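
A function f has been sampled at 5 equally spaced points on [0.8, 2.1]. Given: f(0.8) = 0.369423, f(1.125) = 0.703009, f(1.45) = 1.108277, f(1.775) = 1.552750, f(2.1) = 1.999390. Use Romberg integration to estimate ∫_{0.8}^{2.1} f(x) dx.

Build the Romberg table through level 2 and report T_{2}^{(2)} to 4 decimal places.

T_{0}^{(0)} (trapezoid, 1 panel, h=1.3000): 1.539728
T_{1}^{(0)} (trapezoid, 2 panels, h=0.6500): 1.490244
T_{2}^{(0)} (trapezoid, 4 panels, h=0.3250): 1.478244
T_{1}^{(1)} = 1.490244 + (1.490244 − 1.539728)/3 = 1.473749
T_{2}^{(1)} = 1.478244 + (1.478244 − 1.490244)/3 = 1.474244
T_{2}^{(2)} = 1.474244 + (1.474244 − 1.473749)/15 = 1.474277

1.4743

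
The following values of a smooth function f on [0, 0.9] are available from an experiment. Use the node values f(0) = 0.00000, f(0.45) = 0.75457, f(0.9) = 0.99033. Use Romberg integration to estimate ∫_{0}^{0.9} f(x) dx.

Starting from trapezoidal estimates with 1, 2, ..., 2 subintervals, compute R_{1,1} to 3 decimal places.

0.601

R_{0,0} (trapezoid, 1 panel, h=0.9000): 0.44565
R_{1,0} (trapezoid, 2 panels, h=0.4500): 0.56238
R_{1,1} = 0.56238 + (0.56238 − 0.44565)/3 = 0.60129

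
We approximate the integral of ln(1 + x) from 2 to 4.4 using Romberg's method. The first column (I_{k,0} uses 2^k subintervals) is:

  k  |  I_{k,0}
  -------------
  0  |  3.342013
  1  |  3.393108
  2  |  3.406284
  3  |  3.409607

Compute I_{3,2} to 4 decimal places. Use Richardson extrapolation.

3.4107

Richardson extrapolation on the trapezoidal column (denominator 4−1=3):
I_{2,1} = 3.406284 + (3.406284 − 3.393108)/3 = 3.410676
I_{3,1} = (4·3.409607 − 3.406284) / 3 = 3.410715
I_{3,2} = (16·3.410715 − 3.410676) / 15 = 3.410718
(Column j=1 coincides with Simpson's rule on the same nodes.)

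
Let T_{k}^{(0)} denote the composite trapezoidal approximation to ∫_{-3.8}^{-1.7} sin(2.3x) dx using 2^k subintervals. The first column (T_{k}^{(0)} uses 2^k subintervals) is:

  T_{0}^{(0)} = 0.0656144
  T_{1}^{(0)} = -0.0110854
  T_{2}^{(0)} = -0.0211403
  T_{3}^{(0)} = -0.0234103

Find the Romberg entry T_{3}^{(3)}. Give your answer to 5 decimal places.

Richardson extrapolation on the trapezoidal column (denominator 4−1=3):
T_{1}^{(1)} = -0.0110854 + (-0.0110854 − 0.0656144)/3 = -0.0366520
T_{2}^{(1)} = (4·(-0.0211403) − (-0.0110854)) / 3 = -0.0244919
T_{3}^{(1)} = -0.0234103 + (-0.0234103 − (-0.0211403))/3 = -0.0241670
T_{2}^{(2)} = -0.0244919 + (-0.0244919 − (-0.0366520))/15 = -0.0236812
T_{3}^{(2)} = -0.0241670 + (-0.0241670 − (-0.0244919))/15 = -0.0241453
T_{3}^{(3)} = -0.0241453 + (-0.0241453 − (-0.0236812))/63 = -0.0241527

-0.02415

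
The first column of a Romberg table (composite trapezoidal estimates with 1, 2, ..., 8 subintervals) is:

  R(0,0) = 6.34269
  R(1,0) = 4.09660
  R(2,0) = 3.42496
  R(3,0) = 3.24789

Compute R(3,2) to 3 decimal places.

R(2,1) = 3.42496 + (3.42496 − 4.09660)/3 = 3.20108
R(3,1) = 3.24789 + (3.24789 − 3.42496)/3 = 3.18887
R(3,2) = 3.18887 + (3.18887 − 3.20108)/15 = 3.18806

3.188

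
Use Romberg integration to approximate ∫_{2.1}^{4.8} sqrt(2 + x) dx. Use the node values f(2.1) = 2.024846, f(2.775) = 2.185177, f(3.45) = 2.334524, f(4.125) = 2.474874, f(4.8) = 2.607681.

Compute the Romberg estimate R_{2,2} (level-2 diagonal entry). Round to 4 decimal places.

R_{0,0} (trapezoid, 1 panel, h=2.7000): 6.253911
R_{1,0} (trapezoid, 2 panels, h=1.3500): 6.278563
R_{2,0} (trapezoid, 4 panels, h=0.6750): 6.284816
R_{1,1} = 6.278563 + (6.278563 − 6.253911)/3 = 6.286780
R_{2,1} = 6.284816 + (6.284816 − 6.278563)/3 = 6.286900
R_{2,2} = 6.286900 + (6.286900 − 6.286780)/15 = 6.286908

6.2869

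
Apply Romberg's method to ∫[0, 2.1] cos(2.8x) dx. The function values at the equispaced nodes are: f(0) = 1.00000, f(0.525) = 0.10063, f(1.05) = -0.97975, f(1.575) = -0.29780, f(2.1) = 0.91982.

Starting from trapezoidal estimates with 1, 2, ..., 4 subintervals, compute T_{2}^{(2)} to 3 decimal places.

-0.108

T_{0}^{(0)} (trapezoid, 1 panel, h=2.1000): 2.01581
T_{1}^{(0)} (trapezoid, 2 panels, h=1.0500): -0.02083
T_{2}^{(0)} (trapezoid, 4 panels, h=0.5250): -0.11393
T_{1}^{(1)} = -0.02083 + (-0.02083 − 2.01581)/3 = -0.69971
T_{2}^{(1)} = -0.11393 + (-0.11393 − (-0.02083))/3 = -0.14496
T_{2}^{(2)} = -0.14496 + (-0.14496 − (-0.69971))/15 = -0.10798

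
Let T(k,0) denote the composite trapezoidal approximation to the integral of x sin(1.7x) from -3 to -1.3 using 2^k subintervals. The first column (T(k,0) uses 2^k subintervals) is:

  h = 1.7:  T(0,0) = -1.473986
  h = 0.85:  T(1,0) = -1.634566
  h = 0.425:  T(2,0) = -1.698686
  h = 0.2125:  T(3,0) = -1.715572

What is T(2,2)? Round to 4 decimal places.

Richardson extrapolation on the trapezoidal column (denominator 4−1=3):
T(1,1) = -1.634566 + (-1.634566 − (-1.473986))/3 = -1.688093
T(2,1) = (4·(-1.698686) − (-1.634566)) / 3 = -1.720059
T(2,2) = (16·(-1.720059) − (-1.688093)) / 15 = -1.722190

-1.7222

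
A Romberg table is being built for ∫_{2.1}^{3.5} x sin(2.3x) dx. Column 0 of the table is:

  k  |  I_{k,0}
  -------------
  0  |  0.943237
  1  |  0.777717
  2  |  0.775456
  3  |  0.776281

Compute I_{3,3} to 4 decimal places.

0.7767

I_{1,1} = 0.777717 + (0.777717 − 0.943237)/3 = 0.722544
I_{2,1} = 0.775456 + (0.775456 − 0.777717)/3 = 0.774702
I_{3,1} = (4·0.776281 − 0.775456) / 3 = 0.776556
I_{2,2} = 0.774702 + (0.774702 − 0.722544)/15 = 0.778179
I_{3,2} = 0.776556 + (0.776556 − 0.774702)/15 = 0.776680
I_{3,3} = 0.776680 + (0.776680 − 0.778179)/63 = 0.776656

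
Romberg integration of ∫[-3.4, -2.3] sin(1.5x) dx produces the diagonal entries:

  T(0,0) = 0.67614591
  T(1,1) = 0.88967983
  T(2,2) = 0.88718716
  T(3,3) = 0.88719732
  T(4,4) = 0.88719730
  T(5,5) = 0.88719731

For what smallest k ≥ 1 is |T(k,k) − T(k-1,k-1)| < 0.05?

|T(1,1) − T(0,0)| = 0.21353392 ≥ 0.05
|T(2,2) − T(1,1)| = 0.00249267 < 0.05

k = 2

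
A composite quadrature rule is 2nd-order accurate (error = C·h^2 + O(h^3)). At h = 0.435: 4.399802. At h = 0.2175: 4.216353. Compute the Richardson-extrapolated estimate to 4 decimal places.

4.1552

The leading error scales as h^2; refining by a factor of 2 reduces it by 2^2 = 4.
Extrapolated value = (4·A(h/2) − A(h)) / (4 − 1)
= (4·4.216353 − 4.399802) / 3
= 12.465610 / 3 = 4.155203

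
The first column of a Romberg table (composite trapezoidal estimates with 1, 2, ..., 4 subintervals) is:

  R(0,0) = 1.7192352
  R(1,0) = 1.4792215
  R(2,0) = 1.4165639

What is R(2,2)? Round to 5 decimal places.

1.39544

R(1,1) = (4·1.4792215 − 1.7192352) / 3 = 1.3992169
R(2,1) = (4·1.4165639 − 1.4792215) / 3 = 1.3956780
R(2,2) = 1.3956780 + (1.3956780 − 1.3992169)/15 = 1.3954421
(Column j=1 coincides with Simpson's rule on the same nodes.)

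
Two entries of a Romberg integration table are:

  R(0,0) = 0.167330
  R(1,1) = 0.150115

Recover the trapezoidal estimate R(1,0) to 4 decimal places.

From R(1,1) = (4·R(1,0) − R(0,0))/3, solve for R(1,0):
4·R(1,0) = 3·0.150115 + 0.167330 = 0.617675
R(1,0) = 0.154419

0.1544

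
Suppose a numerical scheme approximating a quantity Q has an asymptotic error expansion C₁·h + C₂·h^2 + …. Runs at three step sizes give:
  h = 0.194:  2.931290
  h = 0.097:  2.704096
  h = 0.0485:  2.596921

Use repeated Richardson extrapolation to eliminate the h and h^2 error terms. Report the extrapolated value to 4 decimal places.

2.4940

First eliminate the h term (factor 2^1 = 2):
  B₁ = (2·2.704096 − 2.931290)/1 = 2.476902
  B₂ = (2·2.596921 − 2.704096)/1 = 2.489746
Then eliminate the h^2 term (factor 2^2 = 4):
  (4·2.489746 − 2.476902)/3 = 2.494027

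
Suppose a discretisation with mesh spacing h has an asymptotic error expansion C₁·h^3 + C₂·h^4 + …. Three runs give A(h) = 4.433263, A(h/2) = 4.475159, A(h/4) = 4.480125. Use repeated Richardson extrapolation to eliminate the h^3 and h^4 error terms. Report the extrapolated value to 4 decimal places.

4.4808

First eliminate the h^3 term (factor 2^3 = 8):
  B₁ = (8·4.475159 − 4.433263)/7 = 4.481144
  B₂ = (8·4.480125 − 4.475159)/7 = 4.480834
Then eliminate the h^4 term (factor 2^4 = 16):
  (16·4.480834 − 4.481144)/15 = 4.480813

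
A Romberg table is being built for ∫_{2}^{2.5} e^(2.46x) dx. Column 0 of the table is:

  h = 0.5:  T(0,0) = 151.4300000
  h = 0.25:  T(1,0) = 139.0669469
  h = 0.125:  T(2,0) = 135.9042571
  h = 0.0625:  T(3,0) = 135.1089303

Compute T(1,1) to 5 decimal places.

134.94593

Richardson extrapolation on the trapezoidal column (denominator 4−1=3):
T(1,1) = (4·139.0669469 − 151.4300000) / 3 = 134.9459292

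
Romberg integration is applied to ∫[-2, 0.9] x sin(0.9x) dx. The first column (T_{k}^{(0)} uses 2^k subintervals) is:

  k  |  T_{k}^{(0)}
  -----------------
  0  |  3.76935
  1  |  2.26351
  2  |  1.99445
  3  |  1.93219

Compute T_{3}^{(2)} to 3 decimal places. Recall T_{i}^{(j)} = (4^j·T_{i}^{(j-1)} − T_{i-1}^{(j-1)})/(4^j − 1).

1.912

Richardson extrapolation on the trapezoidal column (denominator 4−1=3):
T_{2}^{(1)} = 1.99445 + (1.99445 − 2.26351)/3 = 1.90476
T_{3}^{(1)} = (4·1.93219 − 1.99445) / 3 = 1.91144
T_{3}^{(2)} = 1.91144 + (1.91144 − 1.90476)/15 = 1.91189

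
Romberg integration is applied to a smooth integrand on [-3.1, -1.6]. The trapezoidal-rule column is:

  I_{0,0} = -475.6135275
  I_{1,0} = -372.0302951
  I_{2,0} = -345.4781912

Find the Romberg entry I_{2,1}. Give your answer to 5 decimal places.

I_{2,1} = (4·(-345.4781912) − (-372.0302951)) / 3 = -336.6274899
(Column j=1 coincides with Simpson's rule on the same nodes.)

-336.62749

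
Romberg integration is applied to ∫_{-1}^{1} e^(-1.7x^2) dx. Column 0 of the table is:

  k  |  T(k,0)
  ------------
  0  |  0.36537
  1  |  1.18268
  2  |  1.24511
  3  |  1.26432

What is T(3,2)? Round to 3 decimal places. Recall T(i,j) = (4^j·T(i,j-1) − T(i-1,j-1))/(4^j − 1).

1.271

T(2,1) = (4·1.24511 − 1.18268) / 3 = 1.26592
T(3,1) = (4·1.26432 − 1.24511) / 3 = 1.27072
T(3,2) = 1.27072 + (1.27072 − 1.26592)/15 = 1.27104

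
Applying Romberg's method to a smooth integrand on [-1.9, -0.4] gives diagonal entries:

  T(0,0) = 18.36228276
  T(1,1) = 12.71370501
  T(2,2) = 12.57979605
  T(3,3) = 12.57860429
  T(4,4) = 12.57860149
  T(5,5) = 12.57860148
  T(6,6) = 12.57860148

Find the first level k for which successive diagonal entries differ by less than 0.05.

k = 3

|T(1,1) − T(0,0)| = 5.64857775 ≥ 0.05
|T(2,2) − T(1,1)| = 0.13390896 ≥ 0.05
|T(3,3) − T(2,2)| = 0.00119176 < 0.05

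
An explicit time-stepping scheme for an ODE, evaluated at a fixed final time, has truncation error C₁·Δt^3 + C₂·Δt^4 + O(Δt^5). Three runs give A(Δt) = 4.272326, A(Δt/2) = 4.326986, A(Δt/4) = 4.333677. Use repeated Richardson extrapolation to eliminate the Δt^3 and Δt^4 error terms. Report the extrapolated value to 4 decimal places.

First eliminate the Δt^3 term (factor 2^3 = 8):
  B₁ = (8·4.326986 − 4.272326)/7 = 4.334795
  B₂ = (8·4.333677 − 4.326986)/7 = 4.334633
Then eliminate the Δt^4 term (factor 2^4 = 16):
  (16·4.334633 − 4.334795)/15 = 4.334622

4.3346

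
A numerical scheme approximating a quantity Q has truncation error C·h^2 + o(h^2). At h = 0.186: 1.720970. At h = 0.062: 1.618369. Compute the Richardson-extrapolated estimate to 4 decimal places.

1.6055

The leading error scales as h^2; refining by a factor of 3 reduces it by 3^2 = 9.
Extrapolated value = (9·A(h/3) − A(h)) / (9 − 1)
= (9·1.618369 − 1.720970) / 8
= 12.844351 / 8 = 1.605544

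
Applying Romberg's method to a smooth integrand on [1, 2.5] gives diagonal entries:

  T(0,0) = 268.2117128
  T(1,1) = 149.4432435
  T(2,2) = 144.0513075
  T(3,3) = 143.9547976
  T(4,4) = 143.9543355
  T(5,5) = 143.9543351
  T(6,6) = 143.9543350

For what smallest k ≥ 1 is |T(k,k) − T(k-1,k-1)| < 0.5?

k = 3

|T(1,1) − T(0,0)| = 118.7684693 ≥ 0.5
|T(2,2) − T(1,1)| = 5.3919360 ≥ 0.5
|T(3,3) − T(2,2)| = 0.0965099 < 0.5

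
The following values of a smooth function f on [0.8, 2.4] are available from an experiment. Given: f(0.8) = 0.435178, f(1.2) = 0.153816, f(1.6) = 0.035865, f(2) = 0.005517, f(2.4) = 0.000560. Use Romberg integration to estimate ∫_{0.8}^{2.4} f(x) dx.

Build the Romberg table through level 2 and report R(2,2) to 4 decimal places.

R(0,0) (trapezoid, 1 panel, h=1.6000): 0.348590
R(1,0) (trapezoid, 2 panels, h=0.8000): 0.202987
R(2,0) (trapezoid, 4 panels, h=0.4000): 0.165227
R(1,1) = 0.202987 + (0.202987 − 0.348590)/3 = 0.154453
R(2,1) = 0.165227 + (0.165227 − 0.202987)/3 = 0.152640
R(2,2) = 0.152640 + (0.152640 − 0.154453)/15 = 0.152519

0.1525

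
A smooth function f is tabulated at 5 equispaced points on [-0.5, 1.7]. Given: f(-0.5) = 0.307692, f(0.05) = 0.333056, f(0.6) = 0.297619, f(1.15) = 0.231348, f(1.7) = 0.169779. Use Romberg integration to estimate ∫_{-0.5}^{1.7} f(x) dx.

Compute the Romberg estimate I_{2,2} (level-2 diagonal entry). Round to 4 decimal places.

0.6105

I_{0,0} (trapezoid, 1 panel, h=2.2000): 0.525218
I_{1,0} (trapezoid, 2 panels, h=1.1000): 0.589990
I_{2,0} (trapezoid, 4 panels, h=0.5500): 0.605417
I_{1,1} = 0.589990 + (0.589990 − 0.525218)/3 = 0.611581
I_{2,1} = 0.605417 + (0.605417 − 0.589990)/3 = 0.610559
I_{2,2} = 0.610559 + (0.610559 − 0.611581)/15 = 0.610491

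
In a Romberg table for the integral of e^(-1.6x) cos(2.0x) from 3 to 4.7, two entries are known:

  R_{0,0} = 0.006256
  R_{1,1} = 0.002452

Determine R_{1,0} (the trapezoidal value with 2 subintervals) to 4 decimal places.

From R_{1,1} = (4·R_{1,0} − R_{0,0})/3, solve for R_{1,0}:
4·R_{1,0} = 3·0.002452 + 0.006256 = 0.013612
R_{1,0} = 0.003403

0.0034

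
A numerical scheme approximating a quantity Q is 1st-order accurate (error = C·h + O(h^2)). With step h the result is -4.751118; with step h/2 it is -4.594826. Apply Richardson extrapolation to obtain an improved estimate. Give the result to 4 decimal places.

Extrapolated value = (2·A(h/2) − A(h)) / (2 − 1)
= (2·(-4.594826) − (-4.751118)) / 1
= -4.438534 / 1 = -4.438534

-4.4385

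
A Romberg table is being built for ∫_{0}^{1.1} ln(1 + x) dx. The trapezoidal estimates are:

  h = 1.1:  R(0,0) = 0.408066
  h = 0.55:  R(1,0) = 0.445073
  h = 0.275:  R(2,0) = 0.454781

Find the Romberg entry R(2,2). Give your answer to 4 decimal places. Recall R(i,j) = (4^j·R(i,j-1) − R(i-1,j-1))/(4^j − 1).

R(1,1) = 0.445073 + (0.445073 − 0.408066)/3 = 0.457409
R(2,1) = 0.454781 + (0.454781 − 0.445073)/3 = 0.458017
R(2,2) = (16·0.458017 − 0.457409) / 15 = 0.458058

0.4581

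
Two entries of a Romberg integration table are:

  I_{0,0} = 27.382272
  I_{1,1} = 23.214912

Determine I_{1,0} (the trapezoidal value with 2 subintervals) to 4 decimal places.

From I_{1,1} = (4·I_{1,0} − I_{0,0})/3, solve for I_{1,0}:
4·I_{1,0} = 3·23.214912 + 27.382272 = 97.027008
I_{1,0} = 24.256752

24.2568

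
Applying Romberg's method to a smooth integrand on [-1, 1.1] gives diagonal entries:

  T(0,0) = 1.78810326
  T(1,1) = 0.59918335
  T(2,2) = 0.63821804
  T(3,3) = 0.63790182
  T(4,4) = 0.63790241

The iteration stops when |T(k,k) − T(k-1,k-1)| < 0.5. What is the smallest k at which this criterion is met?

k = 2

|T(1,1) − T(0,0)| = 1.18891991 ≥ 0.5
|T(2,2) − T(1,1)| = 0.03903469 < 0.5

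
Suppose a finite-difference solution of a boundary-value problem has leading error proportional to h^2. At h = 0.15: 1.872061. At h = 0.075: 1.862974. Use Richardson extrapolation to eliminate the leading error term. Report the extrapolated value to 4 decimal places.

1.8599

Extrapolated value = (4·A(h/2) − A(h)) / (4 − 1)
= (4·1.862974 − 1.872061) / 3
= 5.579835 / 3 = 1.859945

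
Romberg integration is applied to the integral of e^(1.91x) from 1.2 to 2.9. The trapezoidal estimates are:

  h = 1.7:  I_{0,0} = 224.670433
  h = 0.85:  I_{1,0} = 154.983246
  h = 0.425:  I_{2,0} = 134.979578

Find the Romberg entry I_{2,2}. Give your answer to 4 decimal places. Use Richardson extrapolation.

128.0822

Richardson extrapolation on the trapezoidal column (denominator 4−1=3):
I_{1,1} = (4·154.983246 − 224.670433) / 3 = 131.754184
I_{2,1} = 134.979578 + (134.979578 − 154.983246)/3 = 128.311689
I_{2,2} = 128.311689 + (128.311689 − 131.754184)/15 = 128.082189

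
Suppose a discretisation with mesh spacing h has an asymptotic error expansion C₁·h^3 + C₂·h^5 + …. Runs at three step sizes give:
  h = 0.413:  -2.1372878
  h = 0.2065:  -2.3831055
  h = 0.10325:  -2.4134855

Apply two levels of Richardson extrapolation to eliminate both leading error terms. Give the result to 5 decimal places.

First eliminate the h^3 term (factor 2^3 = 8):
  B₁ = (8·(-2.3831055) − (-2.1372878))/7 = -2.4182223
  B₂ = (8·(-2.4134855) − (-2.3831055))/7 = -2.4178255
Then eliminate the h^5 term (factor 2^5 = 32):
  (32·(-2.4178255) − (-2.4182223))/31 = -2.4178127

-2.41781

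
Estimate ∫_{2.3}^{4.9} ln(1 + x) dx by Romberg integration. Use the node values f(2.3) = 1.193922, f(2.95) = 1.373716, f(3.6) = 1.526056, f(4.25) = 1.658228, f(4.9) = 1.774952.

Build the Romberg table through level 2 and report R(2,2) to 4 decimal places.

R(0,0) (trapezoid, 1 panel, h=2.6000): 3.859536
R(1,0) (trapezoid, 2 panels, h=1.3000): 3.913641
R(2,0) (trapezoid, 4 panels, h=0.6500): 3.927584
R(1,1) = 3.913641 + (3.913641 − 3.859536)/3 = 3.931676
R(2,1) = 3.927584 + (3.927584 − 3.913641)/3 = 3.932232
R(2,2) = 3.932232 + (3.932232 − 3.931676)/15 = 3.932269

3.9323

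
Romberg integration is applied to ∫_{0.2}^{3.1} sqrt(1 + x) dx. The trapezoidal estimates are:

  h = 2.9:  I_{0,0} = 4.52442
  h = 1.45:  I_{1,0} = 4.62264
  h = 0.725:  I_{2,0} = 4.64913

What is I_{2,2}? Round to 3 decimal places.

I_{1,1} = (4·4.62264 − 4.52442) / 3 = 4.65538
I_{2,1} = 4.64913 + (4.64913 − 4.62264)/3 = 4.65796
I_{2,2} = (16·4.65796 − 4.65538) / 15 = 4.65813

4.658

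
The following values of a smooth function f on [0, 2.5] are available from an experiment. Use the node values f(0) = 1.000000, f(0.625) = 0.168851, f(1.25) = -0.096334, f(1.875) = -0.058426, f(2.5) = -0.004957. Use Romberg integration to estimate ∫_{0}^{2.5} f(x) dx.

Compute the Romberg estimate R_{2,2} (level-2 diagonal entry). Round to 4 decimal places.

0.2595

R_{0,0} (trapezoid, 1 panel, h=2.5000): 1.243804
R_{1,0} (trapezoid, 2 panels, h=1.2500): 0.501484
R_{2,0} (trapezoid, 4 panels, h=0.6250): 0.319758
R_{1,1} = 0.501484 + (0.501484 − 1.243804)/3 = 0.254044
R_{2,1} = 0.319758 + (0.319758 − 0.501484)/3 = 0.259183
R_{2,2} = 0.259183 + (0.259183 − 0.254044)/15 = 0.259526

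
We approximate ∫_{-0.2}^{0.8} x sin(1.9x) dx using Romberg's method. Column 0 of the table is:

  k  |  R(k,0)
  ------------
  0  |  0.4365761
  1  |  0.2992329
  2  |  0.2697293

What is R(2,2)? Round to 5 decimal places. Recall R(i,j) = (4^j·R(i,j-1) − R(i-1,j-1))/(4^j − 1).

Richardson extrapolation on the trapezoidal column (denominator 4−1=3):
R(1,1) = (4·0.2992329 − 0.4365761) / 3 = 0.2534518
R(2,1) = 0.2697293 + (0.2697293 − 0.2992329)/3 = 0.2598948
R(2,2) = 0.2598948 + (0.2598948 − 0.2534518)/15 = 0.2603243

0.26032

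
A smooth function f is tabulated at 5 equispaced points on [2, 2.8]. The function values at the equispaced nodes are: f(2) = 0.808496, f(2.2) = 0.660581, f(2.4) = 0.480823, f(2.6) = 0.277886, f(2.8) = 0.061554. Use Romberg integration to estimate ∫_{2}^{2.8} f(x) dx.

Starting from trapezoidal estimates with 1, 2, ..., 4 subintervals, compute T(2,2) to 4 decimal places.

T(0,0) (trapezoid, 1 panel, h=0.8000): 0.348020
T(1,0) (trapezoid, 2 panels, h=0.4000): 0.366339
T(2,0) (trapezoid, 4 panels, h=0.2000): 0.370863
T(1,1) = 0.366339 + (0.366339 − 0.348020)/3 = 0.372445
T(2,1) = 0.370863 + (0.370863 − 0.366339)/3 = 0.372371
T(2,2) = 0.372371 + (0.372371 − 0.372445)/15 = 0.372366

0.3724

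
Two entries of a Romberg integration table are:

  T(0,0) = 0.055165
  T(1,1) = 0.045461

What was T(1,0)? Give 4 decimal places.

0.0479

From T(1,1) = (4·T(1,0) − T(0,0))/3, solve for T(1,0):
4·T(1,0) = 3·0.045461 + 0.055165 = 0.191548
T(1,0) = 0.047887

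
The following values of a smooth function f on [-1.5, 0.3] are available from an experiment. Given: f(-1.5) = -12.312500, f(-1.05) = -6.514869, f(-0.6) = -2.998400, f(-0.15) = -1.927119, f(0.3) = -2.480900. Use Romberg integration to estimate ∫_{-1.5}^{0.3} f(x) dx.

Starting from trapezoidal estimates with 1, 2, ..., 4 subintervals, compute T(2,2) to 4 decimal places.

T(0,0) (trapezoid, 1 panel, h=1.8000): -13.314060
T(1,0) (trapezoid, 2 panels, h=0.9000): -9.355590
T(2,0) (trapezoid, 4 panels, h=0.4500): -8.476690
T(1,1) = -9.355590 + (-9.355590 − (-13.314060))/3 = -8.036100
T(2,1) = -8.476690 + (-8.476690 − (-9.355590))/3 = -8.183723
T(2,2) = -8.183723 + (-8.183723 − (-8.036100))/15 = -8.193565

-8.1936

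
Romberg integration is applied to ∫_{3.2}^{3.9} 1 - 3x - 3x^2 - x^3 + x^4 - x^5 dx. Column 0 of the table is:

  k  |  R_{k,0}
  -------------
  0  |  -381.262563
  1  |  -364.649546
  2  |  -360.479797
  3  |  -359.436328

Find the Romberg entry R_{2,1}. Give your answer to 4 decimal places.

Richardson extrapolation on the trapezoidal column (denominator 4−1=3):
R_{2,1} = (4·(-360.479797) − (-364.649546)) / 3 = -359.089881

-359.0899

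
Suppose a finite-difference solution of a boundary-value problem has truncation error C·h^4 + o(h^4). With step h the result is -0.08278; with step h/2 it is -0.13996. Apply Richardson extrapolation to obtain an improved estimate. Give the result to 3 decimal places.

Extrapolated value = (16·A(h/2) − A(h)) / (16 − 1)
= (16·(-0.13996) − (-0.08278)) / 15
= -2.15658 / 15 = -0.14377

-0.144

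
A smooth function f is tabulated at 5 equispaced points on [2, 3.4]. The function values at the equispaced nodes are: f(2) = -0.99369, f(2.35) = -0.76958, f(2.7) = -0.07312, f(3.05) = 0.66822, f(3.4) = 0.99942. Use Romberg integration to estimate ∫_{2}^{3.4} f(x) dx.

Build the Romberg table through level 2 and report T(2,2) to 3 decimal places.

T(0,0) (trapezoid, 1 panel, h=1.4000): 0.00401
T(1,0) (trapezoid, 2 panels, h=0.7000): -0.04918
T(2,0) (trapezoid, 4 panels, h=0.3500): -0.06007
T(1,1) = -0.04918 + (-0.04918 − 0.00401)/3 = -0.06691
T(2,1) = -0.06007 + (-0.06007 − (-0.04918))/3 = -0.06370
T(2,2) = -0.06370 + (-0.06370 − (-0.06691))/15 = -0.06349

-0.063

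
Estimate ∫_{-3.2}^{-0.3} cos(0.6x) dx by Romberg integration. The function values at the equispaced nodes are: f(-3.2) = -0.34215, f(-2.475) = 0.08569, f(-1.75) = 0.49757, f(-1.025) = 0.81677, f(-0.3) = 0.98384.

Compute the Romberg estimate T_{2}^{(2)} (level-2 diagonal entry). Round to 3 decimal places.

T_{0}^{(0)} (trapezoid, 1 panel, h=2.9000): 0.93045
T_{1}^{(0)} (trapezoid, 2 panels, h=1.4500): 1.18670
T_{2}^{(0)} (trapezoid, 4 panels, h=0.7250): 1.24763
T_{1}^{(1)} = 1.18670 + (1.18670 − 0.93045)/3 = 1.27212
T_{2}^{(1)} = 1.24763 + (1.24763 − 1.18670)/3 = 1.26794
T_{2}^{(2)} = 1.26794 + (1.26794 − 1.27212)/15 = 1.26766

1.268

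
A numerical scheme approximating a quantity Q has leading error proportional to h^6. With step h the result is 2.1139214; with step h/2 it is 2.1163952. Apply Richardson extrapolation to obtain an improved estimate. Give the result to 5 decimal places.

Extrapolated value = (64·A(h/2) − A(h)) / (64 − 1)
= (64·2.1163952 − 2.1139214) / 63
= 133.3353714 / 63 = 2.1164345

2.11643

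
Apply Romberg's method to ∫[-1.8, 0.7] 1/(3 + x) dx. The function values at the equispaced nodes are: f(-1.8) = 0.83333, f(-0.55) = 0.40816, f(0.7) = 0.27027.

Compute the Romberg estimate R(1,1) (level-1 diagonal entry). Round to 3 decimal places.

R(0,0) (trapezoid, 1 panel, h=2.5000): 1.37950
R(1,0) (trapezoid, 2 panels, h=1.2500): 1.19995
R(1,1) = 1.19995 + (1.19995 − 1.37950)/3 = 1.14010

1.140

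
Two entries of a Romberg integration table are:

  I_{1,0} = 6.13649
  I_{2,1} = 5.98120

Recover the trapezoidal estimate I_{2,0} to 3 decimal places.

From I_{2,1} = (4·I_{2,0} − I_{1,0})/3, solve for I_{2,0}:
4·I_{2,0} = 3·5.98120 + 6.13649 = 24.08009
I_{2,0} = 6.02002

6.020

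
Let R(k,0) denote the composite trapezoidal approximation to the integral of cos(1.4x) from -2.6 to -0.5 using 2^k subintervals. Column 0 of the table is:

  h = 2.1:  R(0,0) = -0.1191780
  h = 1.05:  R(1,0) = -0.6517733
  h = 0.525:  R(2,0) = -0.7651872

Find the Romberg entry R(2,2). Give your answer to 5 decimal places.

-0.80124

R(1,1) = -0.6517733 + (-0.6517733 − (-0.1191780))/3 = -0.8293051
R(2,1) = (4·(-0.7651872) − (-0.6517733)) / 3 = -0.8029918
R(2,2) = (16·(-0.8029918) − (-0.8293051)) / 15 = -0.8012376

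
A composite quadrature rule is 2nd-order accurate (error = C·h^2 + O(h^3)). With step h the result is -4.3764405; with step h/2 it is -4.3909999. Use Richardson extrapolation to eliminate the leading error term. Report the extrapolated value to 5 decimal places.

Extrapolated value = (4·A(h/2) − A(h)) / (4 − 1)
= (4·(-4.3909999) − (-4.3764405)) / 3
= -13.1875591 / 3 = -4.3958530

-4.39585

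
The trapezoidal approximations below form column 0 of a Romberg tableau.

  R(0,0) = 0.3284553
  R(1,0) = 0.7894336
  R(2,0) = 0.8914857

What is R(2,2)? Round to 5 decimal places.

0.92433

Richardson extrapolation on the trapezoidal column (denominator 4−1=3):
R(1,1) = (4·0.7894336 − 0.3284553) / 3 = 0.9430930
R(2,1) = (4·0.8914857 − 0.7894336) / 3 = 0.9255031
R(2,2) = 0.9255031 + (0.9255031 − 0.9430930)/15 = 0.9243304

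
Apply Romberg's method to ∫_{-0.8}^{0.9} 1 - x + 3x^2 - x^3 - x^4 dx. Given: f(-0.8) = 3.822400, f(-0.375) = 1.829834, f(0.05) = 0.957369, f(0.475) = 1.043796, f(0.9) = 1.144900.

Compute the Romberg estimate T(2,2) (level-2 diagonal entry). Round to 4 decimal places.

2.6107

T(0,0) (trapezoid, 1 panel, h=1.7000): 4.222205
T(1,0) (trapezoid, 2 panels, h=0.8500): 2.924866
T(2,0) (trapezoid, 4 panels, h=0.4250): 2.683726
T(1,1) = 2.924866 + (2.924866 − 4.222205)/3 = 2.492420
T(2,1) = 2.683726 + (2.683726 − 2.924866)/3 = 2.603346
T(2,2) = 2.603346 + (2.603346 − 2.492420)/15 = 2.610741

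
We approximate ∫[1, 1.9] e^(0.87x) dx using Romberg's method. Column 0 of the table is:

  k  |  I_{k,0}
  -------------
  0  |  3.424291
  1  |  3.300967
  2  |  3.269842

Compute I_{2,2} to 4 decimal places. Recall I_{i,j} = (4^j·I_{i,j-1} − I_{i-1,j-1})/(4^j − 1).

3.2594

Richardson extrapolation on the trapezoidal column (denominator 4−1=3):
I_{1,1} = 3.300967 + (3.300967 − 3.424291)/3 = 3.259859
I_{2,1} = 3.269842 + (3.269842 − 3.300967)/3 = 3.259467
I_{2,2} = (16·3.259467 − 3.259859) / 15 = 3.259441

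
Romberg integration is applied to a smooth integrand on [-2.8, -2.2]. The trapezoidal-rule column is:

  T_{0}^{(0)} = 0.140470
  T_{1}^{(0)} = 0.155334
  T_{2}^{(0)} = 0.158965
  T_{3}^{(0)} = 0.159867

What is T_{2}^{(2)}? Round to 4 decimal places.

T_{1}^{(1)} = 0.155334 + (0.155334 − 0.140470)/3 = 0.160289
T_{2}^{(1)} = (4·0.158965 − 0.155334) / 3 = 0.160175
T_{2}^{(2)} = 0.160175 + (0.160175 − 0.160289)/15 = 0.160167
(Column j=1 coincides with Simpson's rule on the same nodes.)

0.1602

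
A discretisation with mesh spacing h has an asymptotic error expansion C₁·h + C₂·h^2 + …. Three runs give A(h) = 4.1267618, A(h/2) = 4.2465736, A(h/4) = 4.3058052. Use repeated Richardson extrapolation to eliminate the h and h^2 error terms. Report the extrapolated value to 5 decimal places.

4.36459

First eliminate the h term (factor 2^1 = 2):
  B₁ = (2·4.2465736 − 4.1267618)/1 = 4.3663854
  B₂ = (2·4.3058052 − 4.2465736)/1 = 4.3650368
Then eliminate the h^2 term (factor 2^2 = 4):
  (4·4.3650368 − 4.3663854)/3 = 4.3645873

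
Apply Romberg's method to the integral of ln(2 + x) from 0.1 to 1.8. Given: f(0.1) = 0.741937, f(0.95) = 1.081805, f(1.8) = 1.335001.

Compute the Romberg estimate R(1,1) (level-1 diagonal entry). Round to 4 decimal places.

R(0,0) (trapezoid, 1 panel, h=1.7000): 1.765397
R(1,0) (trapezoid, 2 panels, h=0.8500): 1.802233
R(1,1) = 1.802233 + (1.802233 − 1.765397)/3 = 1.814512

1.8145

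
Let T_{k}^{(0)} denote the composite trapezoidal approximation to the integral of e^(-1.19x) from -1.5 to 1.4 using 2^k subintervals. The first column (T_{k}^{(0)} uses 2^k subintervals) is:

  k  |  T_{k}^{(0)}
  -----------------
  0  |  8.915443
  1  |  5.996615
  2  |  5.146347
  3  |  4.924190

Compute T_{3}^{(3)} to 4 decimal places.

Richardson extrapolation on the trapezoidal column (denominator 4−1=3):
T_{1}^{(1)} = 5.996615 + (5.996615 − 8.915443)/3 = 5.023672
T_{2}^{(1)} = (4·5.146347 − 5.996615) / 3 = 4.862924
T_{3}^{(1)} = 4.924190 + (4.924190 − 5.146347)/3 = 4.850138
T_{2}^{(2)} = 4.862924 + (4.862924 − 5.023672)/15 = 4.852207
T_{3}^{(2)} = 4.850138 + (4.850138 − 4.862924)/15 = 4.849286
T_{3}^{(3)} = (64·4.849286 − 4.852207) / 63 = 4.849240

4.8492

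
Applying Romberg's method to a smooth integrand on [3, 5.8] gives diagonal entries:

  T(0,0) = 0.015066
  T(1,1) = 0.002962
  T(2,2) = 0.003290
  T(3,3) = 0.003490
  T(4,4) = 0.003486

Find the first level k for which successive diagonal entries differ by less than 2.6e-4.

k = 3

|T(1,1) − T(0,0)| = 0.012104 ≥ 2.6e-4
|T(2,2) − T(1,1)| = 0.000328 ≥ 2.6e-4
|T(3,3) − T(2,2)| = 0.000200 < 2.6e-4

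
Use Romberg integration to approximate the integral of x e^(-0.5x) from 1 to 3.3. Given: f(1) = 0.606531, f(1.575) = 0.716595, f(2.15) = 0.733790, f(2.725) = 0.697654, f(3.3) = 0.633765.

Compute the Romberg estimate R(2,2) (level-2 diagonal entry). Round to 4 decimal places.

R(0,0) (trapezoid, 1 panel, h=2.3000): 1.426340
R(1,0) (trapezoid, 2 panels, h=1.1500): 1.557029
R(2,0) (trapezoid, 4 panels, h=0.5750): 1.591708
R(1,1) = 1.557029 + (1.557029 − 1.426340)/3 = 1.600592
R(2,1) = 1.591708 + (1.591708 − 1.557029)/3 = 1.603268
R(2,2) = 1.603268 + (1.603268 − 1.600592)/15 = 1.603446

1.6034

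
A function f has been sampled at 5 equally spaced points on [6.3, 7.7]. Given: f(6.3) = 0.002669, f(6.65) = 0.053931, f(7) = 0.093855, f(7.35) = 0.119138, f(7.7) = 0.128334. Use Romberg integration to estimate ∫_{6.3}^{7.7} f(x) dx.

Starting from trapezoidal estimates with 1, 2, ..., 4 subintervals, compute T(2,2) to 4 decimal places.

0.1179

T(0,0) (trapezoid, 1 panel, h=1.4000): 0.091702
T(1,0) (trapezoid, 2 panels, h=0.7000): 0.111550
T(2,0) (trapezoid, 4 panels, h=0.3500): 0.116349
T(1,1) = 0.111550 + (0.111550 − 0.091702)/3 = 0.118166
T(2,1) = 0.116349 + (0.116349 − 0.111550)/3 = 0.117949
T(2,2) = 0.117949 + (0.117949 − 0.118166)/15 = 0.117935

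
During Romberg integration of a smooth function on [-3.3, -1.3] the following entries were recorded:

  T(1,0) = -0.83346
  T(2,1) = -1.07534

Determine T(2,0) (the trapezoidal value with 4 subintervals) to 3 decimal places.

-1.015

From T(2,1) = (4·T(2,0) − T(1,0))/3, solve for T(2,0):
4·T(2,0) = 3·(-1.07534) + (-0.83346) = -4.05948
T(2,0) = -1.01487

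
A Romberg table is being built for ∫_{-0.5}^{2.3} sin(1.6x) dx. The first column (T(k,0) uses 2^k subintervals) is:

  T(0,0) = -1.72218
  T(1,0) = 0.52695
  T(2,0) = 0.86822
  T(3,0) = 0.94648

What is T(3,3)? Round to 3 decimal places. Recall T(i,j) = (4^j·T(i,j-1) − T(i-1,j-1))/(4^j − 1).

T(1,1) = 0.52695 + (0.52695 − (-1.72218))/3 = 1.27666
T(2,1) = 0.86822 + (0.86822 − 0.52695)/3 = 0.98198
T(3,1) = (4·0.94648 − 0.86822) / 3 = 0.97257
T(2,2) = (16·0.98198 − 1.27666) / 15 = 0.96233
T(3,2) = 0.97257 + (0.97257 − 0.98198)/15 = 0.97194
T(3,3) = 0.97194 + (0.97194 − 0.96233)/63 = 0.97209
(Column j=1 coincides with Simpson's rule on the same nodes.)

0.972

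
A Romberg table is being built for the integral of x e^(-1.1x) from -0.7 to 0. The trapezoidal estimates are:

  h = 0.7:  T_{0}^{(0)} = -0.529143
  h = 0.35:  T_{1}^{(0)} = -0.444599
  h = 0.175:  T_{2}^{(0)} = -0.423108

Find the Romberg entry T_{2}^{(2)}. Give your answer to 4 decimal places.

T_{1}^{(1)} = -0.444599 + (-0.444599 − (-0.529143))/3 = -0.416418
T_{2}^{(1)} = (4·(-0.423108) − (-0.444599)) / 3 = -0.415944
T_{2}^{(2)} = -0.415944 + (-0.415944 − (-0.416418))/15 = -0.415912

-0.4159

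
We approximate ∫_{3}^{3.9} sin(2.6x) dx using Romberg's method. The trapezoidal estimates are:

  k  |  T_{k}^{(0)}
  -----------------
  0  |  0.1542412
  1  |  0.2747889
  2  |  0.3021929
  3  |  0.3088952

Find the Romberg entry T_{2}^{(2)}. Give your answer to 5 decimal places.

0.31108

Richardson extrapolation on the trapezoidal column (denominator 4−1=3):
T_{1}^{(1)} = 0.2747889 + (0.2747889 − 0.1542412)/3 = 0.3149715
T_{2}^{(1)} = (4·0.3021929 − 0.2747889) / 3 = 0.3113276
T_{2}^{(2)} = (16·0.3113276 − 0.3149715) / 15 = 0.3110847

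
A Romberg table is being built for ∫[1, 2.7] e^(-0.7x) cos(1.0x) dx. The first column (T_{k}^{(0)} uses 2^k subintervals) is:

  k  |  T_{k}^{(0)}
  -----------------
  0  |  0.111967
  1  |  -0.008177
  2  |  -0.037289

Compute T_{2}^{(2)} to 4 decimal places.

Richardson extrapolation on the trapezoidal column (denominator 4−1=3):
T_{1}^{(1)} = (4·(-0.008177) − 0.111967) / 3 = -0.048225
T_{2}^{(1)} = (4·(-0.037289) − (-0.008177)) / 3 = -0.046993
T_{2}^{(2)} = -0.046993 + (-0.046993 − (-0.048225))/15 = -0.046911

-0.0469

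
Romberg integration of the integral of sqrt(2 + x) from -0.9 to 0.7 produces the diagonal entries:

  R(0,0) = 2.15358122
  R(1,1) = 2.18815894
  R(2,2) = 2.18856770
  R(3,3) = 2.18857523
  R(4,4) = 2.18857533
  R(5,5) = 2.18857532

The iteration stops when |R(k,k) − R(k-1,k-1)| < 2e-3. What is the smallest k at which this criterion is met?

|R(1,1) − R(0,0)| = 0.03457772 ≥ 2e-3
|R(2,2) − R(1,1)| = 0.00040876 < 2e-3

k = 2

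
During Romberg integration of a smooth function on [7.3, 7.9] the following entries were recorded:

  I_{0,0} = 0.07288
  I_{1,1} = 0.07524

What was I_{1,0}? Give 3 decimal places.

From I_{1,1} = (4·I_{1,0} − I_{0,0})/3, solve for I_{1,0}:
4·I_{1,0} = 3·0.07524 + 0.07288 = 0.29860
I_{1,0} = 0.07465

0.075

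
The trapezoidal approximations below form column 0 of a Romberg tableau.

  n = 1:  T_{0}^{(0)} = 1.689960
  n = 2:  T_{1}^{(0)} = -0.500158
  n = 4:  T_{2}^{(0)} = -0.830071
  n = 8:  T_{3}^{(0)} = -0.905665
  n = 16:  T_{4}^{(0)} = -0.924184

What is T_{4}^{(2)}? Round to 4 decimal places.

Richardson extrapolation on the trapezoidal column (denominator 4−1=3):
T_{3}^{(1)} = (4·(-0.905665) − (-0.830071)) / 3 = -0.930863
T_{4}^{(1)} = -0.924184 + (-0.924184 − (-0.905665))/3 = -0.930357
T_{4}^{(2)} = -0.930357 + (-0.930357 − (-0.930863))/15 = -0.930323
(Column j=1 coincides with Simpson's rule on the same nodes.)

-0.9303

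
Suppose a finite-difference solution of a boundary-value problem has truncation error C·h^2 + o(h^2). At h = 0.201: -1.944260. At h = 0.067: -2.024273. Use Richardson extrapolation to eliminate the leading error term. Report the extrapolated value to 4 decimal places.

-2.0343

The leading error scales as h^2; refining by a factor of 3 reduces it by 3^2 = 9.
Extrapolated value = (9·A(h/3) − A(h)) / (9 − 1)
= (9·(-2.024273) − (-1.944260)) / 8
= -16.274197 / 8 = -2.034275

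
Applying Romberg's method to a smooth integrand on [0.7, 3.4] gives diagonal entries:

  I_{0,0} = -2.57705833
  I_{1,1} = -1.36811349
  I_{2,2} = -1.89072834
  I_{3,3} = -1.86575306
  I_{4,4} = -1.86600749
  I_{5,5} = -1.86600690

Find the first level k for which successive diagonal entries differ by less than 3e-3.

|I_{1,1} − I_{0,0}| = 1.20894484 ≥ 3e-3
|I_{2,2} − I_{1,1}| = 0.52261485 ≥ 3e-3
|I_{3,3} − I_{2,2}| = 0.02497528 ≥ 3e-3
|I_{4,4} − I_{3,3}| = 0.00025443 < 3e-3

k = 4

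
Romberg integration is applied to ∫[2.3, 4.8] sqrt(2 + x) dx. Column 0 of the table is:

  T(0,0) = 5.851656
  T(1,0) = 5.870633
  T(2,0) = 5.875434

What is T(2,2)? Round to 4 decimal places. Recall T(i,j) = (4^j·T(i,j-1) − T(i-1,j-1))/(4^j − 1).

5.8770

Richardson extrapolation on the trapezoidal column (denominator 4−1=3):
T(1,1) = (4·5.870633 − 5.851656) / 3 = 5.876959
T(2,1) = 5.875434 + (5.875434 − 5.870633)/3 = 5.877034
T(2,2) = 5.877034 + (5.877034 − 5.876959)/15 = 5.877039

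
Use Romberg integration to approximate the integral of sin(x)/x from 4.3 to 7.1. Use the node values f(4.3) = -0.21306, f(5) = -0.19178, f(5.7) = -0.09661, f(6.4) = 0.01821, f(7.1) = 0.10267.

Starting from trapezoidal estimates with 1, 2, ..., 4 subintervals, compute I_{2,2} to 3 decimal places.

I_{0,0} (trapezoid, 1 panel, h=2.8000): -0.15455
I_{1,0} (trapezoid, 2 panels, h=1.4000): -0.21253
I_{2,0} (trapezoid, 4 panels, h=0.7000): -0.22776
I_{1,1} = -0.21253 + (-0.21253 − (-0.15455))/3 = -0.23186
I_{2,1} = -0.22776 + (-0.22776 − (-0.21253))/3 = -0.23284
I_{2,2} = -0.23284 + (-0.23284 − (-0.23186))/15 = -0.23291

-0.233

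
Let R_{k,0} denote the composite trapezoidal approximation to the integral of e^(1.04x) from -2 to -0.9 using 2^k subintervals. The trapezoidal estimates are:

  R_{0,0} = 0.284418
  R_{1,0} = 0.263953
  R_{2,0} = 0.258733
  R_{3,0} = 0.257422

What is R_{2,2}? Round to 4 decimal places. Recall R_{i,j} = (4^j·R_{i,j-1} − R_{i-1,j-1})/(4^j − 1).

R_{1,1} = (4·0.263953 − 0.284418) / 3 = 0.257131
R_{2,1} = 0.258733 + (0.258733 − 0.263953)/3 = 0.256993
R_{2,2} = (16·0.256993 − 0.257131) / 15 = 0.256984

0.2570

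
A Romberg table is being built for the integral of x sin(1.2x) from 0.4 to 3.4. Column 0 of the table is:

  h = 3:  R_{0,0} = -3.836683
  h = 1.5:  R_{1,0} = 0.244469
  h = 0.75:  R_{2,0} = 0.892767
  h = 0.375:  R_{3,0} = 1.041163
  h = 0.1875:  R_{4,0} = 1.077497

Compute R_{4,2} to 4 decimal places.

1.0895

Richardson extrapolation on the trapezoidal column (denominator 4−1=3):
R_{3,1} = 1.041163 + (1.041163 − 0.892767)/3 = 1.090628
R_{4,1} = 1.077497 + (1.077497 − 1.041163)/3 = 1.089608
R_{4,2} = (16·1.089608 − 1.090628) / 15 = 1.089540
(Column j=1 coincides with Simpson's rule on the same nodes.)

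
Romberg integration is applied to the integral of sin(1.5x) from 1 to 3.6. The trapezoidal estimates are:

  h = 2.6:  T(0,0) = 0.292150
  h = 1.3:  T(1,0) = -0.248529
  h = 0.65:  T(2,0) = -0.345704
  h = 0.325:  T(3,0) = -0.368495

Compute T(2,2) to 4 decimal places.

Richardson extrapolation on the trapezoidal column (denominator 4−1=3):
T(1,1) = (4·(-0.248529) − 0.292150) / 3 = -0.428755
T(2,1) = -0.345704 + (-0.345704 − (-0.248529))/3 = -0.378096
T(2,2) = (16·(-0.378096) − (-0.428755)) / 15 = -0.374719

-0.3747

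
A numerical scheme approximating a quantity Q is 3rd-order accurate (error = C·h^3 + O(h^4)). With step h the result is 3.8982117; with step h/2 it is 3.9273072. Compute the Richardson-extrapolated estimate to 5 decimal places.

Extrapolated value = (8·A(h/2) − A(h)) / (8 − 1)
= (8·3.9273072 − 3.8982117) / 7
= 27.5202459 / 7 = 3.9314637

3.93146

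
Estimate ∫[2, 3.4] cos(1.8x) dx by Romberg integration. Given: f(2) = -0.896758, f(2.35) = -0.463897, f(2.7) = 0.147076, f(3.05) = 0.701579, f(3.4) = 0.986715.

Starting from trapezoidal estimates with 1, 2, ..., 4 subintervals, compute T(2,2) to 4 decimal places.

T(0,0) (trapezoid, 1 panel, h=1.4000): 0.062970
T(1,0) (trapezoid, 2 panels, h=0.7000): 0.134438
T(2,0) (trapezoid, 4 panels, h=0.3500): 0.150408
T(1,1) = 0.134438 + (0.134438 − 0.062970)/3 = 0.158261
T(2,1) = 0.150408 + (0.150408 − 0.134438)/3 = 0.155731
T(2,2) = 0.155731 + (0.155731 − 0.158261)/15 = 0.155562

0.1556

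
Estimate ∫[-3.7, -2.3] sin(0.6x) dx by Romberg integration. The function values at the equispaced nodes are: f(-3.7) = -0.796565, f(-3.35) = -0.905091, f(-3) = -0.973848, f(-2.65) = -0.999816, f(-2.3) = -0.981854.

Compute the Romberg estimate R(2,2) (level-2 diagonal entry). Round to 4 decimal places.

-1.3237

R(0,0) (trapezoid, 1 panel, h=1.4000): -1.244893
R(1,0) (trapezoid, 2 panels, h=0.7000): -1.304140
R(2,0) (trapezoid, 4 panels, h=0.3500): -1.318788
R(1,1) = -1.304140 + (-1.304140 − (-1.244893))/3 = -1.323889
R(2,1) = -1.318788 + (-1.318788 − (-1.304140))/3 = -1.323671
R(2,2) = -1.323671 + (-1.323671 − (-1.323889))/15 = -1.323656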